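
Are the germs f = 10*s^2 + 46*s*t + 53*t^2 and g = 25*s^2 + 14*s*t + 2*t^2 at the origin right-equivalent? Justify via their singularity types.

Yes.

The Hessian of f at 0 has rank 2. Corank 0: nondegenerate Morse point, so A_1. The Hessian of g at 0 has rank 2. Corank 0: nondegenerate Morse point, so A_1. Both have type A_1, hence right-equivalent.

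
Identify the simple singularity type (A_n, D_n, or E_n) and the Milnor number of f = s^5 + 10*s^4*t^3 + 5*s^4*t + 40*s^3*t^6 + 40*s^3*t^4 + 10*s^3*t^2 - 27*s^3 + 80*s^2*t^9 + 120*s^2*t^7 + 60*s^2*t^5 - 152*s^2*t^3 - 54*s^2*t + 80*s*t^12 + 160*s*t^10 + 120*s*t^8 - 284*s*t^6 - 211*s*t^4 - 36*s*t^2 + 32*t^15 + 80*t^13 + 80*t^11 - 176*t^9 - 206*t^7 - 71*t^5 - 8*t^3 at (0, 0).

Type E_8, Milnor number mu = 8.

The Hessian of f at 0 has rank 0. Corank 2; j^3 = -(3*s + 2*t)^3 is a perfect cube, so E-series; the 5-jet and mu = 8 give E_8.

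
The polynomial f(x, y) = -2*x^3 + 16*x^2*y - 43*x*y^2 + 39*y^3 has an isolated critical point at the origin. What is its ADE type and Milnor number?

Type D_4, Milnor number mu = 4.

The Hessian of f at 0 is [[0, 0], [0, 0]] with rank 0, so corank 2. A Groebner basis of the Jacobian ideal J(f) in C{x,y} is {y^3, x^2 - 23*y^2/2, x*y - 7*y^2/2}; counting standard monomials gives mu = 4. Corank 2; j^3 = -(x - 3*y)*(2*x^2 - 10*x*y + 13*y^2) splits into three distinct lines over C (the quadratic factor has nonzero discriminant), so D_4.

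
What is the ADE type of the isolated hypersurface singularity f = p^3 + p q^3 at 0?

The Hessian of f at 0 has rank 0. Corank 2; j^3 = p^3 is a perfect cube, so E-series; the 4-jet and mu = 7 give E_7.

E7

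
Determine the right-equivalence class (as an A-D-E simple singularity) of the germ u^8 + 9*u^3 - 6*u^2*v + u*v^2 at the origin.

D_{9}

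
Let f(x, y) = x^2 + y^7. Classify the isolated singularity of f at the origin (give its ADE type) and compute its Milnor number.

Type A6, Milnor number mu = 6.

The Hessian of f at 0 has rank 1. Corank 1: A-series; mu = 6 gives A_6.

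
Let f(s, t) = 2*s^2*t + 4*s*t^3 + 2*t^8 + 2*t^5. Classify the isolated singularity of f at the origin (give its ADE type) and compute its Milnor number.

Type D9, Milnor number mu = 9.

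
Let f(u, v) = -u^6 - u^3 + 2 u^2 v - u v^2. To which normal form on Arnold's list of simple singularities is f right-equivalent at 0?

The Hessian of f at 0 has rank 0. Corank 2; j^3 = -u*(u - v)^2 has shape L^2 M (L != M), so D-series; mu = 7 gives D_7.

D_7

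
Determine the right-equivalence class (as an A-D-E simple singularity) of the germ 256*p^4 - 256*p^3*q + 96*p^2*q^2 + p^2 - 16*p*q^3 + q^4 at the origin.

A_{3}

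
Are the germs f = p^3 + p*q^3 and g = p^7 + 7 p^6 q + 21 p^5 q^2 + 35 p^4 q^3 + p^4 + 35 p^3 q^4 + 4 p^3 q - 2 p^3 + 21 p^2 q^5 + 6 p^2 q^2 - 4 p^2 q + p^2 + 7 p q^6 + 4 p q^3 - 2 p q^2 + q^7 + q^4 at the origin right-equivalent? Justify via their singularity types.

No.

The Hessian of f at 0 is [[0, 0], [0, 0]] with rank 0, so corank 2. A Groebner basis of the Jacobian ideal J(f) in C{p,q} is {p^3, p*q^2, 3*p^2 + q^3}; counting standard monomials gives mu = 7. Corank 2; j^3 = p^3 is a perfect cube, so E-series; the 4-jet and mu = 7 give E_7. The Hessian of g at 0 is [[2, 0], [0, 0]] with rank 1, so corank 1. A Groebner basis of the Jacobian ideal J(g) in C{p,q} is {-14*p*q/3 + 5*p/3 + q^4 + 4*q^3/3 - 5*q^2/3, p*q^2 - 4*p*q/3 + p/3 + 2*q^3/3 - q^2/3, p^2 + 2*p*q - p + q^2}; counting standard monomials gives mu = 6. Corank 1: A-series; mu = 6 gives A_6. f is E_7 but g is A_6, hence not right-equivalent.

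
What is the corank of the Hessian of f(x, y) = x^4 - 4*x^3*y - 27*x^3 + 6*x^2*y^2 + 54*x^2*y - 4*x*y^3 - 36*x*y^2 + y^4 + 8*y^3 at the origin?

2

The Hessian at 0 is [[0, 0], [0, 0]] of rank 0; hence corank 2.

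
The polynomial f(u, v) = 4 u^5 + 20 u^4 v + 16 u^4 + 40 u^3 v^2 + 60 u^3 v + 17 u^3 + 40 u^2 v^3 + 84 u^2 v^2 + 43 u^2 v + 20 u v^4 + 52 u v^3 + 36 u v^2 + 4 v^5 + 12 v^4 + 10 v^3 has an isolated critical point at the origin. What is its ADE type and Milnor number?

Type D4, Milnor number mu = 4.

The Hessian of f at 0 has rank 0. Corank 2; j^3 = (u + v)*(17*u^2 + 26*u*v + 10*v^2) splits into three distinct lines over C (the quadratic factor has nonzero discriminant), so D_4.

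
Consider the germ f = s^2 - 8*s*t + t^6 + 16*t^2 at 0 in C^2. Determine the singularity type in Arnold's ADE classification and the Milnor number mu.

Type A_{5}, Milnor number mu = 5.

The Hessian of f at 0 has rank 1. Corank 1: A-series; mu = 5 gives A_5.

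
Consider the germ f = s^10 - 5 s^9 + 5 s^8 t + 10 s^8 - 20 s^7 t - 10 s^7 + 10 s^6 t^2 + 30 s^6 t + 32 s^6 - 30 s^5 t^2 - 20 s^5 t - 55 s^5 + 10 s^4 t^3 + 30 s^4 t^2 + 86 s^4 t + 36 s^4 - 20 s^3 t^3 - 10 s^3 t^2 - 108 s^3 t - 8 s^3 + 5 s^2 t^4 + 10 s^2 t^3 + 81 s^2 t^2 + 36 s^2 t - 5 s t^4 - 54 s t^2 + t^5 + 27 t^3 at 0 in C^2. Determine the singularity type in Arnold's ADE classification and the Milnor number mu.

Type E_8, Milnor number mu = 8.

The Hessian of f at 0 has rank 0. Corank 2; j^3 = -(2*s - 3*t)^3 is a perfect cube, so E-series; the 5-jet and mu = 8 give E_8.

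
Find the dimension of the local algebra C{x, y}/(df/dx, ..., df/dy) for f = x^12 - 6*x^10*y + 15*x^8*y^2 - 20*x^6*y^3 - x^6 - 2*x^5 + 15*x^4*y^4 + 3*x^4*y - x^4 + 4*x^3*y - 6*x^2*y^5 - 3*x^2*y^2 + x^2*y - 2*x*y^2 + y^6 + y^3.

The Hessian of f at 0 has rank 0. Corank 2; j^3 = y*(x - y)^2 has shape L^2 M (L != M), so D-series; mu = 7 gives D_7.

7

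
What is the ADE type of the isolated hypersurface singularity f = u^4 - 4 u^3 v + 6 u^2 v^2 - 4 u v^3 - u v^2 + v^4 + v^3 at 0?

D5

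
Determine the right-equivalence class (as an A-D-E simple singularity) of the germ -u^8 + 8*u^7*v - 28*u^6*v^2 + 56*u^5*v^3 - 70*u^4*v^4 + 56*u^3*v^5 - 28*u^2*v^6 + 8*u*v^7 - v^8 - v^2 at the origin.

A_{7}

The Hessian of f at 0 has rank 1. Corank 1: A-series; mu = 7 gives A_7.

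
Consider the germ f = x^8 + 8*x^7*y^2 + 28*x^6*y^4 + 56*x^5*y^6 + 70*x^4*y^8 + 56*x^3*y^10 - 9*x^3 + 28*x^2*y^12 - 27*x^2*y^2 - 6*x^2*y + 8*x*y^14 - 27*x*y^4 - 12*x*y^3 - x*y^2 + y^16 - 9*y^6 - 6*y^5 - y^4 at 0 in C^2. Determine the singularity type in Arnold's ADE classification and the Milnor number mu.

Type D_9, Milnor number mu = 9.

The Hessian of f at 0 has rank 0. Corank 2; j^3 = -x*(3*x + y)^2 has shape L^2 M (L != M), so D-series; mu = 9 gives D_9.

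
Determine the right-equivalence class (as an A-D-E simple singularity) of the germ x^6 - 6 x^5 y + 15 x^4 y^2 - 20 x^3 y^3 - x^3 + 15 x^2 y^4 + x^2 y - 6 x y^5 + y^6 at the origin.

D_7

The Hessian of f at 0 has rank 0. Corank 2; j^3 = -x^2*(x - y) has shape L^2 M (L != M), so D-series; mu = 7 gives D_7.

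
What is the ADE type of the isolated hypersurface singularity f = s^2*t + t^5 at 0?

D_{6}

The Hessian of f at 0 has rank 0. Corank 2; j^3 = s^2*t has shape L^2 M (L != M), so D-series; mu = 6 gives D_6.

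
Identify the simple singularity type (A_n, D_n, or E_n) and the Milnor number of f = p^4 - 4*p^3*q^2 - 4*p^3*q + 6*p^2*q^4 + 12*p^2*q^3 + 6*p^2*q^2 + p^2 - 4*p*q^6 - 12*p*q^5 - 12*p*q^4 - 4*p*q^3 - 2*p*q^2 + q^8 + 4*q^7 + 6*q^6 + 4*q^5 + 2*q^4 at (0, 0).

Type A_3, Milnor number mu = 3.

The Hessian of f at 0 is [[2, 0], [0, 0]] with rank 1, so corank 1. A Groebner basis of the Jacobian ideal J(f) in C{p,q} is {p^2, p*q, -p + q^2}; counting standard monomials gives mu = 3. Corank 1: A-series; mu = 3 gives A_3.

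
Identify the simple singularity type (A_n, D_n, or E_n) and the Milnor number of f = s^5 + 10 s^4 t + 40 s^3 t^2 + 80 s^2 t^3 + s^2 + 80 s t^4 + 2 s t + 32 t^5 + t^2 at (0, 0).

Type A_{4}, Milnor number mu = 4.

The Hessian of f at 0 is [[2, 2], [2, 2]] with rank 1, so corank 1. A Groebner basis of the Jacobian ideal J(f) in C{s,t} is {t^4, s + t}; counting standard monomials gives mu = 4. Corank 1: A-series; mu = 4 gives A_4.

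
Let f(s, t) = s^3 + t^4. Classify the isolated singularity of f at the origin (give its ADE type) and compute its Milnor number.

Type E6, Milnor number mu = 6.

The Hessian of f at 0 is [[0, 0], [0, 0]] with rank 0, so corank 2. A Groebner basis of the Jacobian ideal J(f) in C{s,t} is {t^3, s^2}; counting standard monomials gives mu = 6. Corank 2; j^3 = s^3 is a perfect cube, so E-series; the 4-jet and mu = 6 give E_6.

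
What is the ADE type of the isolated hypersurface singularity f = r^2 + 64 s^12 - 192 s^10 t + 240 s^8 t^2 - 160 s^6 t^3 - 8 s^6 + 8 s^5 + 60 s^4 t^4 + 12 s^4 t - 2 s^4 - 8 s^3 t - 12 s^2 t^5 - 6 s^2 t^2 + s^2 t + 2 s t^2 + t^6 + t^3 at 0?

D_7

The Hessian of f at 0 has rank 1. Corank 2; j^3 = t*(s + t)^2 has shape L^2 M (L != M), so D-series; mu = 7 gives D_7.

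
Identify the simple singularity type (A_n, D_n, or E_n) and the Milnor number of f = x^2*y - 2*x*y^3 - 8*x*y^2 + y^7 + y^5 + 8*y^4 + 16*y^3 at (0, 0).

The Hessian of f at 0 has rank 0. Corank 2; j^3 = y*(x - 4*y)^2 has shape L^2 M (L != M), so D-series; mu = 8 gives D_8.

Type D_8, Milnor number mu = 8.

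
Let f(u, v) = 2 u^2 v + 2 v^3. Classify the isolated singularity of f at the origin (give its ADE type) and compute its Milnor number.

The Hessian of f at 0 has rank 0. Corank 2; j^3 = 2*v*(u^2 + v^2) splits into three distinct lines over C (the quadratic factor has nonzero discriminant), so D_4.

Type D_4, Milnor number mu = 4.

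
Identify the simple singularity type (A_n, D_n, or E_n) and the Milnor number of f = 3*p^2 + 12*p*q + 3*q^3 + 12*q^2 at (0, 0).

Type A2, Milnor number mu = 2.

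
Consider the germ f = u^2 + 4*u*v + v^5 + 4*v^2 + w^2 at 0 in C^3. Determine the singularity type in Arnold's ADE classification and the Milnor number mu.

Type A4, Milnor number mu = 4.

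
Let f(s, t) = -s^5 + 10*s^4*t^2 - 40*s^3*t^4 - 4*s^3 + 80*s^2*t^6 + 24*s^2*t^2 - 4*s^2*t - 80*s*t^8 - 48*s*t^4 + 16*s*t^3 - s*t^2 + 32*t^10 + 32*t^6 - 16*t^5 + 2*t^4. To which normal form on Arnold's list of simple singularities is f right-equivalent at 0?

D6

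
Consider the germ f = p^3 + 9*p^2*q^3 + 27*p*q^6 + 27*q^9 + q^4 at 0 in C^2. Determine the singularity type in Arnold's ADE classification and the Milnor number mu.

The Hessian of f at 0 has rank 0. Corank 2; j^3 = p^3 is a perfect cube, so E-series; the 4-jet and mu = 6 give E_6.

Type E_6, Milnor number mu = 6.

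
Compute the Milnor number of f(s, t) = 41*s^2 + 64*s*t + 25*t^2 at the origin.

1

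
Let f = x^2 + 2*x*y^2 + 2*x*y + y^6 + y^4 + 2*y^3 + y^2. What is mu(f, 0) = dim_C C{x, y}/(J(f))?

5

The Hessian of f at 0 has rank 1. Corank 1: A-series; mu = 5 gives A_5.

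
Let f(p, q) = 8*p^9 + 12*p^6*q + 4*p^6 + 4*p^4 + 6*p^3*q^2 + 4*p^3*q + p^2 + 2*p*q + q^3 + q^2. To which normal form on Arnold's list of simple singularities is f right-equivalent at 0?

A2

The Hessian of f at 0 is [[2, 2], [2, 2]] with rank 1, so corank 1. A Groebner basis of the Jacobian ideal J(f) in C{p,q} is {q^2, p + q}; counting standard monomials gives mu = 2. Corank 1: A-series; mu = 2 gives A_2.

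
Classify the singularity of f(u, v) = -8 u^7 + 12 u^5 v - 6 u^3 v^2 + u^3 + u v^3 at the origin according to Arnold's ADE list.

E_{7}

The Hessian of f at 0 has rank 0. Corank 2; j^3 = u^3 is a perfect cube, so E-series; the 4-jet and mu = 7 give E_7.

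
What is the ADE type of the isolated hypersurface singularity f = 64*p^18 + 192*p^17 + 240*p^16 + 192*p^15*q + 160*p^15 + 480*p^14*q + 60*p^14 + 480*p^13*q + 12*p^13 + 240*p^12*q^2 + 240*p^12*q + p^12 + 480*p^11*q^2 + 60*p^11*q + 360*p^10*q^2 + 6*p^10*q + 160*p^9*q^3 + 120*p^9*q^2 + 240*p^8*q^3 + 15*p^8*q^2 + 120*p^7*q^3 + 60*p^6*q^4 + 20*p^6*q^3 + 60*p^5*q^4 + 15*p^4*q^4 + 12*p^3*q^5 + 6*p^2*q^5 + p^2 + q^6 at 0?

A_{5}

The Hessian of f at 0 has rank 1. Corank 1: A-series; mu = 5 gives A_5.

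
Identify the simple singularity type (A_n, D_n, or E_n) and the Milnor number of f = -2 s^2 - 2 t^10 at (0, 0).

The Hessian of f at 0 is [[-4, 0], [0, 0]] with rank 1, so corank 1. A Groebner basis of the Jacobian ideal J(f) in C{s,t} is {t^9, s}; counting standard monomials gives mu = 9. Corank 1: A-series; mu = 9 gives A_9.

Type A9, Milnor number mu = 9.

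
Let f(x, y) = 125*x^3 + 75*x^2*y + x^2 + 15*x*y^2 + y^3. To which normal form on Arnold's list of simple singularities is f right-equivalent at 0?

A_2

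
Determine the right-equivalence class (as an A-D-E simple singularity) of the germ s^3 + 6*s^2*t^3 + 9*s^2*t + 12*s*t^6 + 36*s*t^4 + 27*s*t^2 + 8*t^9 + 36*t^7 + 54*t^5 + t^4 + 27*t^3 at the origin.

E6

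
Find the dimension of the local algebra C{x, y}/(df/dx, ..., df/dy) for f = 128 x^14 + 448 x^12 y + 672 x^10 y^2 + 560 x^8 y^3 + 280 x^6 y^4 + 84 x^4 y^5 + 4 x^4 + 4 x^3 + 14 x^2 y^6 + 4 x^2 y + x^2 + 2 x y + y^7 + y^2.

6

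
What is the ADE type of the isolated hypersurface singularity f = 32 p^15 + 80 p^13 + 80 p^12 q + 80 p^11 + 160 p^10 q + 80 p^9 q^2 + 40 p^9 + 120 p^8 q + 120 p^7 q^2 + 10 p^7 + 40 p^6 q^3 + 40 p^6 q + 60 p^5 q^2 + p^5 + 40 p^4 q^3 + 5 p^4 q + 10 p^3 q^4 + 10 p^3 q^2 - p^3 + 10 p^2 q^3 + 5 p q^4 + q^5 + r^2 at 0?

E8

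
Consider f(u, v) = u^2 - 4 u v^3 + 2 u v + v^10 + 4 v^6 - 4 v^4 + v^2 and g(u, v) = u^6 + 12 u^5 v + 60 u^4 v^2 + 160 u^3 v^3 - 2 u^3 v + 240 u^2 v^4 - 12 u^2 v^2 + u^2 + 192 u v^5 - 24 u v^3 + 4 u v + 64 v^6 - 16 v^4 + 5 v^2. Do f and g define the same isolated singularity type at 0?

The Hessian of f at 0 has rank 1. Corank 1: A-series; mu = 9 gives A_9. The Hessian of g at 0 has rank 2. Corank 0: nondegenerate Morse point, so A_1. f is A_9 but g is A_1, hence not right-equivalent.

No.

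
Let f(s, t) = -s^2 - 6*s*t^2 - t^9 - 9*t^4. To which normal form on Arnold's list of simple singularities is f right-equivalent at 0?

The Hessian of f at 0 has rank 1. Corank 1: A-series; mu = 8 gives A_8.

A8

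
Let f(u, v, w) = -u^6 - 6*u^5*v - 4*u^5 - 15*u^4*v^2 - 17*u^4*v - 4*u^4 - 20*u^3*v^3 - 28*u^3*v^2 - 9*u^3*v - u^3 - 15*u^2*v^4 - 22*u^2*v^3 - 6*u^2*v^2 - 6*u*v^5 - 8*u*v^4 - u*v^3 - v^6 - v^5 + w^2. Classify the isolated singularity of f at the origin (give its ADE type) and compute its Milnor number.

Type E7, Milnor number mu = 7.

The Hessian of f at 0 has rank 1. Corank 2; j^3 = -u^3 is a perfect cube, so E-series; the 4-jet and mu = 7 give E_7.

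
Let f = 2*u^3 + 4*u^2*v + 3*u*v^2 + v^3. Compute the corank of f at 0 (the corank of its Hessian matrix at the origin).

2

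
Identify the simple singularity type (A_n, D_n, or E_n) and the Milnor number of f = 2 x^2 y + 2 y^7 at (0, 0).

The Hessian of f at 0 is [[0, 0], [0, 0]] with rank 0, so corank 2. A Groebner basis of the Jacobian ideal J(f) in C{x,y} is {x^2/7 + y^6, x^3, x*y}; counting standard monomials gives mu = 8. Corank 2; j^3 = 2*x^2*y has shape L^2 M (L != M), so D-series; mu = 8 gives D_8.

Type D_8, Milnor number mu = 8.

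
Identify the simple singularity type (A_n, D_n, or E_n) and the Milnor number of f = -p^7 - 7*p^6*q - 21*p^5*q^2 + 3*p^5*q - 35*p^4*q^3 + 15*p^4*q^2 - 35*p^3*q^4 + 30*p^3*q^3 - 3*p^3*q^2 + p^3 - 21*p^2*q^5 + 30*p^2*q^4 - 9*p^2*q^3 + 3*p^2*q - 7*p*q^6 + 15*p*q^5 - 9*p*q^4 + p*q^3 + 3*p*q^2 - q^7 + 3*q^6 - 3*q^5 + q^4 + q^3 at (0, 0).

Type E7, Milnor number mu = 7.

The Hessian of f at 0 is [[0, 0], [0, 0]] with rank 0, so corank 2. A Groebner basis of the Jacobian ideal J(f) in C{p,q} is {p^3 + 3*p^2*q + 6*p^2 + 12*p*q + 6*q^2, -3*p^2 + p*q^2 - 6*p*q - 3*q^2, 3*p^2 + 6*p*q + q^3 + 3*q^2}; counting standard monomials gives mu = 7. Corank 2; j^3 = (p + q)^3 is a perfect cube, so E-series; the 4-jet and mu = 7 give E_7.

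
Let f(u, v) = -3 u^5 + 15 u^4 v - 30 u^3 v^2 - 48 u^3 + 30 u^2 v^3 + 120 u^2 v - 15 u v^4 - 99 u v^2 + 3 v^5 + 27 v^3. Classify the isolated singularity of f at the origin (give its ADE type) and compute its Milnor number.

Type D_{6}, Milnor number mu = 6.

The Hessian of f at 0 has rank 0. Corank 2; j^3 = -3*(u - v)*(4*u - 3*v)^2 has shape L^2 M (L != M), so D-series; mu = 6 gives D_6.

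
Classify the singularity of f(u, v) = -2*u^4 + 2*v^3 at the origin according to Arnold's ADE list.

The Hessian of f at 0 is [[0, 0], [0, 0]] with rank 0, so corank 2. A Groebner basis of the Jacobian ideal J(f) in C{u,v} is {u^3, v^2}; counting standard monomials gives mu = 6. Corank 2; j^3 = 2*v^3 is a perfect cube, so E-series; the 4-jet and mu = 6 give E_6.

E_{6}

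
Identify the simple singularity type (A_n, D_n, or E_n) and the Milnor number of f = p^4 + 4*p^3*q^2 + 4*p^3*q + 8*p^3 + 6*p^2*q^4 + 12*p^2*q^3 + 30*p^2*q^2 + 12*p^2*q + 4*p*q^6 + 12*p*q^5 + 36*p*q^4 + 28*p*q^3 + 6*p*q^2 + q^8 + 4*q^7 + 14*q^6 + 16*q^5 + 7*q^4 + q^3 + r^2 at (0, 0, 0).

Type E_6, Milnor number mu = 6.

The Hessian of f at 0 has rank 1. Corank 2; j^3 = (2*p + q)^3 is a perfect cube, so E-series; the 4-jet and mu = 6 give E_6.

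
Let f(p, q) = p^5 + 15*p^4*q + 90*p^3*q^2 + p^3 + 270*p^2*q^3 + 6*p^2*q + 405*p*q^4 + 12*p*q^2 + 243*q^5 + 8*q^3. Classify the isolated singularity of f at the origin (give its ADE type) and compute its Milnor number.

The Hessian of f at 0 has rank 0. Corank 2; j^3 = (p + 2*q)^3 is a perfect cube, so E-series; the 5-jet and mu = 8 give E_8.

Type E_8, Milnor number mu = 8.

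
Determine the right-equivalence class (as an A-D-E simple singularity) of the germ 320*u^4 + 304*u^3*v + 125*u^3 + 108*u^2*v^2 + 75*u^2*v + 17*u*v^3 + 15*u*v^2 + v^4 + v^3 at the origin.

The Hessian of f at 0 has rank 0. Corank 2; j^3 = (5*u + v)^3 is a perfect cube, so E-series; the 4-jet and mu = 7 give E_7.

E_{7}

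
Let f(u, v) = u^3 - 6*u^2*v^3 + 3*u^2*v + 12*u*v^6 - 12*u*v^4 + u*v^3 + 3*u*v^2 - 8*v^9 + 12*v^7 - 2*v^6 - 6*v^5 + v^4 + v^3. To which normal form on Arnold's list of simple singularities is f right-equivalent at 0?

E_7

The Hessian of f at 0 is [[0, 0], [0, 0]] with rank 0, so corank 2. A Groebner basis of the Jacobian ideal J(f) in C{u,v} is {u^3 + 3*u^2*v + 6*u^2 + 12*u*v + 6*v^2, -3*u^2 + u*v^2 - 6*u*v - 3*v^2, 3*u^2 + 6*u*v + v^3 + 3*v^2}; counting standard monomials gives mu = 7. Corank 2; j^3 = (u + v)^3 is a perfect cube, so E-series; the 4-jet and mu = 7 give E_7.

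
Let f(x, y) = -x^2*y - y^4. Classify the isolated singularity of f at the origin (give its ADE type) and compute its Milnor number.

Type D5, Milnor number mu = 5.

The Hessian of f at 0 has rank 0. Corank 2; j^3 = -x^2*y has shape L^2 M (L != M), so D-series; mu = 5 gives D_5.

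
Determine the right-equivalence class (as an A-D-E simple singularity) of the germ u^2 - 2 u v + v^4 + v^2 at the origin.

The Hessian of f at 0 has rank 1. Corank 1: A-series; mu = 3 gives A_3.

A3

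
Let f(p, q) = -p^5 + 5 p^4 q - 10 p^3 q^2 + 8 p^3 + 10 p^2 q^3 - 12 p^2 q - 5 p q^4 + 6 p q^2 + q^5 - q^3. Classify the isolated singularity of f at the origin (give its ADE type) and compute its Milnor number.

Type E8, Milnor number mu = 8.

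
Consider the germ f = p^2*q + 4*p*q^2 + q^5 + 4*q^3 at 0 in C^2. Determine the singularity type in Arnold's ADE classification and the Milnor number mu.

Type D6, Milnor number mu = 6.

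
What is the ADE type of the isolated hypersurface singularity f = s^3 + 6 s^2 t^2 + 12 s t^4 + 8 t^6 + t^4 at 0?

E_6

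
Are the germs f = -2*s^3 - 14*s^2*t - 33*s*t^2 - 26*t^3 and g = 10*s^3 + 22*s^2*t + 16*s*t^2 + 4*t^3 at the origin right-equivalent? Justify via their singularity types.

Yes.

The Hessian of f at 0 has rank 0. Corank 2; j^3 = -(s + 2*t)*(2*s^2 + 10*s*t + 13*t^2) splits into three distinct lines over C (the quadratic factor has nonzero discriminant), so D_4. The Hessian of g at 0 has rank 0. Corank 2; j^3 = 2*(s + t)*(5*s^2 + 6*s*t + 2*t^2) splits into three distinct lines over C (the quadratic factor has nonzero discriminant), so D_4. Both have type D_4, hence right-equivalent.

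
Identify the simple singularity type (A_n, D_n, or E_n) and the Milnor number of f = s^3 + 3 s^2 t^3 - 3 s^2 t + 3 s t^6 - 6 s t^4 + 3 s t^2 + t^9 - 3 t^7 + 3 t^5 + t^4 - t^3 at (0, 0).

The Hessian of f at 0 is [[0, 0], [0, 0]] with rank 0, so corank 2. A Groebner basis of the Jacobian ideal J(f) in C{s,t} is {t^3, s^2 - 2*s*t + t^2}; counting standard monomials gives mu = 6. Corank 2; j^3 = (s - t)^3 is a perfect cube, so E-series; the 4-jet and mu = 6 give E_6.

Type E_6, Milnor number mu = 6.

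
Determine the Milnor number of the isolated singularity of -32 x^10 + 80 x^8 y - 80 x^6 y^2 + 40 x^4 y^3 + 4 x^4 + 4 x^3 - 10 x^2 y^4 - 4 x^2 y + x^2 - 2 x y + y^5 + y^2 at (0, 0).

The Hessian of f at 0 has rank 1. Corank 1: A-series; mu = 4 gives A_4.

4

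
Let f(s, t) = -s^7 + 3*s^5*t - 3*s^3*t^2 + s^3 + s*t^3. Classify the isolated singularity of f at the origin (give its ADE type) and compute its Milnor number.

Type E_7, Milnor number mu = 7.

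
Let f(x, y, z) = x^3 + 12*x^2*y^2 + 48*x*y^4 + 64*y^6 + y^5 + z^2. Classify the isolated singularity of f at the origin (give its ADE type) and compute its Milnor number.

Type E_{8}, Milnor number mu = 8.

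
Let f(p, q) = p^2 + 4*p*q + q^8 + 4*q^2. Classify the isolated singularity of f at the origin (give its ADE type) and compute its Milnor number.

Type A_7, Milnor number mu = 7.

The Hessian of f at 0 has rank 1. Corank 1: A-series; mu = 7 gives A_7.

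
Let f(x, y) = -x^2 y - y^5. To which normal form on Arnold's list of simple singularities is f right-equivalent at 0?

D_{6}

The Hessian of f at 0 is [[0, 0], [0, 0]] with rank 0, so corank 2. A Groebner basis of the Jacobian ideal J(f) in C{x,y} is {x^2/5 + y^4, x^3, x*y}; counting standard monomials gives mu = 6. Corank 2; j^3 = -x^2*y has shape L^2 M (L != M), so D-series; mu = 6 gives D_6.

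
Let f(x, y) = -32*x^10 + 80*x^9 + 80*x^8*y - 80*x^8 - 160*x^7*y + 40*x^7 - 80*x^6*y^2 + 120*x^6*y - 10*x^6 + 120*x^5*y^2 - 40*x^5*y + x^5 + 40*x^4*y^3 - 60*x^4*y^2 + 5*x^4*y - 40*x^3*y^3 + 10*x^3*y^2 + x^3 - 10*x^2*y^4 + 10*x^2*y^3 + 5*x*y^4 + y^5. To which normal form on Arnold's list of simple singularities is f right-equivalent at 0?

E8

The Hessian of f at 0 has rank 0. Corank 2; j^3 = x^3 is a perfect cube, so E-series; the 5-jet and mu = 8 give E_8.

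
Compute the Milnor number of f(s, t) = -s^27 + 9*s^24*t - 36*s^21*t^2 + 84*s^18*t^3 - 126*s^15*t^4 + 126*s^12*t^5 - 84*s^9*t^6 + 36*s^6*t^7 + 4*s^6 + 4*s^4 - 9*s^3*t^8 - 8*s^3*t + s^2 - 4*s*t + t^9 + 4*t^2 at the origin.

The Hessian of f at 0 is [[2, -4], [-4, 8]] with rank 1, so corank 1. A Groebner basis of the Jacobian ideal J(f) in C{s,t} is {-s^2/8 + s*t^3 + 5*s*t/8 - 3*t^2/4, -3*s^2/32 + 7*s*t/16 + t^4 - t^2/2, s^3 + s/2 - t, s^2*t - 2*s*t^2 + s/12 + 4*t^3/3 - t/6}; counting standard monomials gives mu = 8. Corank 1: A-series; mu = 8 gives A_8.

8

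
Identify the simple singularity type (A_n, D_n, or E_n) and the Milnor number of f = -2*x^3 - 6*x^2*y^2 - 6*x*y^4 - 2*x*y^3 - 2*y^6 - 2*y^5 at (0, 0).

Type E7, Milnor number mu = 7.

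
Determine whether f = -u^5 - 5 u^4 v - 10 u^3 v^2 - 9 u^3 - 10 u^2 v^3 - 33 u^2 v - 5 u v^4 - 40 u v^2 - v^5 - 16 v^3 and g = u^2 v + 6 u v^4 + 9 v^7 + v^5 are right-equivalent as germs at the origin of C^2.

Yes.

The Hessian of f at 0 has rank 0. Corank 2; j^3 = -(u + v)*(3*u + 4*v)^2 has shape L^2 M (L != M), so D-series; mu = 6 gives D_6. The Hessian of g at 0 has rank 0. Corank 2; j^3 = u^2*v has shape L^2 M (L != M), so D-series; mu = 6 gives D_6. Both have type D_6, hence right-equivalent.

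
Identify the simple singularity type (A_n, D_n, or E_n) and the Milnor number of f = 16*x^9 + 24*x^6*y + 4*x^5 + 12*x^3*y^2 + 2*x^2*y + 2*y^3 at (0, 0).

Type D_4, Milnor number mu = 4.

The Hessian of f at 0 has rank 0. Corank 2; j^3 = 2*y*(x^2 + y^2) splits into three distinct lines over C (the quadratic factor has nonzero discriminant), so D_4.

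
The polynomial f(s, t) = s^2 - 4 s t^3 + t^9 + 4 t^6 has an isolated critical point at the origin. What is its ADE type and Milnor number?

Type A_8, Milnor number mu = 8.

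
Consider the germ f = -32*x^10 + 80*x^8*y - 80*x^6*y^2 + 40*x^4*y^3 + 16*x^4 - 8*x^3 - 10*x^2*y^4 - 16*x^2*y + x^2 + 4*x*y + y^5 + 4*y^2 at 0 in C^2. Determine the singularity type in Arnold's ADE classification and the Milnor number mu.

Type A4, Milnor number mu = 4.

The Hessian of f at 0 has rank 1. Corank 1: A-series; mu = 4 gives A_4.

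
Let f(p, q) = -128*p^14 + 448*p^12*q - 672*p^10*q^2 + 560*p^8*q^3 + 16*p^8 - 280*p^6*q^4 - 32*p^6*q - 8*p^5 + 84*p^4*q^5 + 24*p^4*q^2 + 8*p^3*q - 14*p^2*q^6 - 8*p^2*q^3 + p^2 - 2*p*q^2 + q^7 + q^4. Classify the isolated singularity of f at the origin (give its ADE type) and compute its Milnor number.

Type A6, Milnor number mu = 6.

The Hessian of f at 0 is [[2, 0], [0, 0]] with rank 1, so corank 1. A Groebner basis of the Jacobian ideal J(f) in C{p,q} is {p^3, p^2*q + p/4 - q^2/4, -p^2 + p*q^2, -p*q + q^3}; counting standard monomials gives mu = 6. Corank 1: A-series; mu = 6 gives A_6.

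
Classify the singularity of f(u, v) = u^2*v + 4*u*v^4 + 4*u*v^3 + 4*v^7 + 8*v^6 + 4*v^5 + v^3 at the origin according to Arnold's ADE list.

D4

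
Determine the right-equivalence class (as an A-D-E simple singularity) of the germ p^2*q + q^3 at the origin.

D_{4}

The Hessian of f at 0 is [[0, 0], [0, 0]] with rank 0, so corank 2. A Groebner basis of the Jacobian ideal J(f) in C{p,q} is {q^3, p^2 + 3*q^2, p*q}; counting standard monomials gives mu = 4. Corank 2; j^3 = q*(p^2 + q^2) splits into three distinct lines over C (the quadratic factor has nonzero discriminant), so D_4.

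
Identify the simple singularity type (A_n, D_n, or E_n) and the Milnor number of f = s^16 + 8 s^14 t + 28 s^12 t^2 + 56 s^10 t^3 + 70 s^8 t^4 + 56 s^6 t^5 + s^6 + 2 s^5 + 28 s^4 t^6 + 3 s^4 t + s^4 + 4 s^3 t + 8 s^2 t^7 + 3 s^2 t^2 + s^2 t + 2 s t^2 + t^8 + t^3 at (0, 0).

The Hessian of f at 0 has rank 0. Corank 2; j^3 = t*(s + t)^2 has shape L^2 M (L != M), so D-series; mu = 9 gives D_9.

Type D_9, Milnor number mu = 9.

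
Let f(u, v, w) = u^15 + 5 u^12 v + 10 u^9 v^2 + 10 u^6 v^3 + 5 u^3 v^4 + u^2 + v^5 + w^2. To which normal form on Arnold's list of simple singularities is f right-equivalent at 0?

The Hessian of f at 0 has rank 2. Corank 1: A-series; mu = 4 gives A_4.

A4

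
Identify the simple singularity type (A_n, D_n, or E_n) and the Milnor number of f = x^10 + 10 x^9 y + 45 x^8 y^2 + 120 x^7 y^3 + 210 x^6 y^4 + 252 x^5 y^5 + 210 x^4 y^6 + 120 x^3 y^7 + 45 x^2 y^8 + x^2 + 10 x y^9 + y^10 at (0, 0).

Type A9, Milnor number mu = 9.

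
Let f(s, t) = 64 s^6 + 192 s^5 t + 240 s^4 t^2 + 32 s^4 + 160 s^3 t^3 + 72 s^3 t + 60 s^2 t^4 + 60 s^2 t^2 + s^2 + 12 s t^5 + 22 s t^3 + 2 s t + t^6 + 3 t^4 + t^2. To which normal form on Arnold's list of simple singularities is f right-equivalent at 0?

The Hessian of f at 0 has rank 1. Corank 1: A-series; mu = 3 gives A_3.

A_{3}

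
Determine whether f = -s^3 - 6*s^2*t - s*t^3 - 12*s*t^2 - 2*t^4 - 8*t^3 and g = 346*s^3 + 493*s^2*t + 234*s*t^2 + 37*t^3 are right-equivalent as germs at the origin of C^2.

The Hessian of f at 0 has rank 0. Corank 2; j^3 = -(s + 2*t)^3 is a perfect cube, so E-series; the 4-jet and mu = 7 give E_7. The Hessian of g at 0 has rank 0. Corank 2; j^3 = (2*s + t)*(173*s^2 + 160*s*t + 37*t^2) splits into three distinct lines over C (the quadratic factor has nonzero discriminant), so D_4. f is E_7 but g is D_4, hence not right-equivalent.

No.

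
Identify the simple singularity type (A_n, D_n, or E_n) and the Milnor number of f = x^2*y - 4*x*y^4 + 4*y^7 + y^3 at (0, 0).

Type D_{4}, Milnor number mu = 4.

The Hessian of f at 0 has rank 0. Corank 2; j^3 = y*(x^2 + y^2) splits into three distinct lines over C (the quadratic factor has nonzero discriminant), so D_4.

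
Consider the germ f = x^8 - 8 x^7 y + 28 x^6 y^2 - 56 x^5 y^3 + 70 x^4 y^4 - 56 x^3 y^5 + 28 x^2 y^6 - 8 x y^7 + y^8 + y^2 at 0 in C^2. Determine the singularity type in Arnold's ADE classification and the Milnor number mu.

Type A_{7}, Milnor number mu = 7.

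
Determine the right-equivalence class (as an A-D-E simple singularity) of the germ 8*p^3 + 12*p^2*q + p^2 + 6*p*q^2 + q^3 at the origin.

The Hessian of f at 0 is [[2, 0], [0, 0]] with rank 1, so corank 1. A Groebner basis of the Jacobian ideal J(f) in C{p,q} is {q^2, p}; counting standard monomials gives mu = 2. Corank 1: A-series; mu = 2 gives A_2.

A2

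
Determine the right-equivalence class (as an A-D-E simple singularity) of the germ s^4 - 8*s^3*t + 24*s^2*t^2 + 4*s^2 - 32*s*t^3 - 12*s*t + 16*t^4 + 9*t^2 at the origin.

A_{3}

The Hessian of f at 0 has rank 1. Corank 1: A-series; mu = 3 gives A_3.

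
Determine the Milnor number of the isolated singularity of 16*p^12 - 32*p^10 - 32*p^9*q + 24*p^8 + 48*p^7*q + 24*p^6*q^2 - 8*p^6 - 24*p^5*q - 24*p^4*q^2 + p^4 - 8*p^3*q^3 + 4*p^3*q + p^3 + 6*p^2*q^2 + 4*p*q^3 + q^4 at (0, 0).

The Hessian of f at 0 is [[0, 0], [0, 0]] with rank 0, so corank 2. A Groebner basis of the Jacobian ideal J(f) in C{p,q} is {q^4, p*q^2 + q^3/3, p^2}; counting standard monomials gives mu = 6. Corank 2; j^3 = p^3 is a perfect cube, so E-series; the 4-jet and mu = 6 give E_6.

6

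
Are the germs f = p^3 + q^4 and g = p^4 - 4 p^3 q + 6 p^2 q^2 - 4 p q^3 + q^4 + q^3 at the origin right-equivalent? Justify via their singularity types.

The Hessian of f at 0 has rank 0. Corank 2; j^3 = p^3 is a perfect cube, so E-series; the 4-jet and mu = 6 give E_6. The Hessian of g at 0 has rank 0. Corank 2; j^3 = q^3 is a perfect cube, so E-series; the 4-jet and mu = 6 give E_6. Both have type E_6, hence right-equivalent.

Yes.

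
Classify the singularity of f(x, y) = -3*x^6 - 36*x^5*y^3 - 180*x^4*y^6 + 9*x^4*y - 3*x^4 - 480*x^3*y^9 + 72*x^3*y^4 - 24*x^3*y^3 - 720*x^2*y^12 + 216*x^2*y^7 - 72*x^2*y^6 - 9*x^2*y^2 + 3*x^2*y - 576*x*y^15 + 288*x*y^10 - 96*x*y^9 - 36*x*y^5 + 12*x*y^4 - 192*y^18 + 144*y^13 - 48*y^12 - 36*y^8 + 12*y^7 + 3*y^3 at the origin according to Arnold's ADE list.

The Hessian of f at 0 has rank 0. Corank 2; j^3 = 3*y*(x^2 + y^2) splits into three distinct lines over C (the quadratic factor has nonzero discriminant), so D_4.

D_{4}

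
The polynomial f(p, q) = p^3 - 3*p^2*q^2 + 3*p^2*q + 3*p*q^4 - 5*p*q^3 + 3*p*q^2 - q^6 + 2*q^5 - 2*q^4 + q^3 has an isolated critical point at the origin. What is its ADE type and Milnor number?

Type E7, Milnor number mu = 7.

The Hessian of f at 0 has rank 0. Corank 2; j^3 = (p + q)^3 is a perfect cube, so E-series; the 4-jet and mu = 7 give E_7.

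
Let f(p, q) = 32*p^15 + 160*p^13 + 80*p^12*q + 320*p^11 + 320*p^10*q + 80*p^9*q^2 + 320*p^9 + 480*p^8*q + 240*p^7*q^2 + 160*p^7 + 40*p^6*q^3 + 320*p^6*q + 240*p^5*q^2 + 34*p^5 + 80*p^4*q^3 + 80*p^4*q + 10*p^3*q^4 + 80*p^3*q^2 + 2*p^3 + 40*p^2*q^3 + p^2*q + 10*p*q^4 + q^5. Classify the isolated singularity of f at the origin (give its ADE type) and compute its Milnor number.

Type D_6, Milnor number mu = 6.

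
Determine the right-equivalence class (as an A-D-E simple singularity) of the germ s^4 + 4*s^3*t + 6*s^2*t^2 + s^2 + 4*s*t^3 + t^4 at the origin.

A_{3}

The Hessian of f at 0 is [[2, 0], [0, 0]] with rank 1, so corank 1. A Groebner basis of the Jacobian ideal J(f) in C{s,t} is {t^3, s}; counting standard monomials gives mu = 3. Corank 1: A-series; mu = 3 gives A_3.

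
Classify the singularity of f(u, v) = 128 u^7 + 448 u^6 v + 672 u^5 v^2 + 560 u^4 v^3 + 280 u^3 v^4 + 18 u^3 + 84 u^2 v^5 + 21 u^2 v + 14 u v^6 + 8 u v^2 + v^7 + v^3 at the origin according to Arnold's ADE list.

The Hessian of f at 0 has rank 0. Corank 2; j^3 = (2*u + v)*(3*u + v)^2 has shape L^2 M (L != M), so D-series; mu = 8 gives D_8.

D_{8}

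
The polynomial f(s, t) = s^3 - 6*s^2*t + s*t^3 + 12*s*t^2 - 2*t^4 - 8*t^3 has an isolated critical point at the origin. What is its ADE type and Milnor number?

Type E_7, Milnor number mu = 7.

The Hessian of f at 0 has rank 0. Corank 2; j^3 = (s - 2*t)^3 is a perfect cube, so E-series; the 4-jet and mu = 7 give E_7.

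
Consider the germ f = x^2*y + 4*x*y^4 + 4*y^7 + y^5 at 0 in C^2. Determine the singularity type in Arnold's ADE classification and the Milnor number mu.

Type D_6, Milnor number mu = 6.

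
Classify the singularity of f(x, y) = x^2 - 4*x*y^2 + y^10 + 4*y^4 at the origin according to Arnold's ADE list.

The Hessian of f at 0 has rank 1. Corank 1: A-series; mu = 9 gives A_9.

A9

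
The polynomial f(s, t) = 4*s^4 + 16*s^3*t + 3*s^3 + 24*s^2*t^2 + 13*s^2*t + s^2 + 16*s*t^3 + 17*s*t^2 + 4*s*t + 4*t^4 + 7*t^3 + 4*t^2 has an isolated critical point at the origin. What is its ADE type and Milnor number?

Type A2, Milnor number mu = 2.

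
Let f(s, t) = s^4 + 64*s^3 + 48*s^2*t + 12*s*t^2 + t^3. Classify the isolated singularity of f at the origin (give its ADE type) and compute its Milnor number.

The Hessian of f at 0 has rank 0. Corank 2; j^3 = (4*s + t)^3 is a perfect cube, so E-series; the 4-jet and mu = 6 give E_6.

Type E_6, Milnor number mu = 6.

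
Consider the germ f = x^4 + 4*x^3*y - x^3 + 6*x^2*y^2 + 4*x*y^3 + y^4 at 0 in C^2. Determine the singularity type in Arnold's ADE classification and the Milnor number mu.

Type E_{6}, Milnor number mu = 6.

The Hessian of f at 0 is [[0, 0], [0, 0]] with rank 0, so corank 2. A Groebner basis of the Jacobian ideal J(f) in C{x,y} is {y^4, x*y^2 + y^3/3, x^2}; counting standard monomials gives mu = 6. Corank 2; j^3 = -x^3 is a perfect cube, so E-series; the 4-jet and mu = 6 give E_6.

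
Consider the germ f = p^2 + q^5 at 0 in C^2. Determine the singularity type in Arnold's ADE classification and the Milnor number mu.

The Hessian of f at 0 is [[2, 0], [0, 0]] with rank 1, so corank 1. A Groebner basis of the Jacobian ideal J(f) in C{p,q} is {q^4, p}; counting standard monomials gives mu = 4. Corank 1: A-series; mu = 4 gives A_4.

Type A4, Milnor number mu = 4.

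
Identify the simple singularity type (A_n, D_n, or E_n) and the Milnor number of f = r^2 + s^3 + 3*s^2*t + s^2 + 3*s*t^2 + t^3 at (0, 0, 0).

The Hessian of f at 0 is [[2, 0, 0], [0, 0, 0], [0, 0, 2]] with rank 2, so corank 1. A Groebner basis of the Jacobian ideal J(f) in C{s,t,r} is {t^2, s, r}; counting standard monomials gives mu = 2. Corank 1: A-series; mu = 2 gives A_2.

Type A2, Milnor number mu = 2.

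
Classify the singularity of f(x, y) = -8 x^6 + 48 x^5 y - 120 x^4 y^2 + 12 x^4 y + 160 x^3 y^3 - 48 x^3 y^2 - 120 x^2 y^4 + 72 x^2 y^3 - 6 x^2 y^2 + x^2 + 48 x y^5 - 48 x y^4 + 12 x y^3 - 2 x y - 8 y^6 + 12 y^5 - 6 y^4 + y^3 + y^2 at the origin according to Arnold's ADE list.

A2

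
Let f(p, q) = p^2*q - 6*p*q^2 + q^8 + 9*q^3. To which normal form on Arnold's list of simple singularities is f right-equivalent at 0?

D_{9}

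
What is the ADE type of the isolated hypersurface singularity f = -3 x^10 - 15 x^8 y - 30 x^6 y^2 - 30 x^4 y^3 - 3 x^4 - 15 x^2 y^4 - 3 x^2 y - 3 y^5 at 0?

D6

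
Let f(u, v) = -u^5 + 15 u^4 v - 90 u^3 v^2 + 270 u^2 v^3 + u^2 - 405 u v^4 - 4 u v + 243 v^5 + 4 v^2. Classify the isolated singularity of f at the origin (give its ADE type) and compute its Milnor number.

Type A_4, Milnor number mu = 4.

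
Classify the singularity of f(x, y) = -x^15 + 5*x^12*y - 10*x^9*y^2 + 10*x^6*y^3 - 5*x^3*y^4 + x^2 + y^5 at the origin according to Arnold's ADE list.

A4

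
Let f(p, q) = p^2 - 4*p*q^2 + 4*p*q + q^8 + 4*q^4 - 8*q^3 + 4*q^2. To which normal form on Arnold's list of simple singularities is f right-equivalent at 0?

A_{7}

The Hessian of f at 0 is [[2, 4], [4, 8]] with rank 1, so corank 1. A Groebner basis of the Jacobian ideal J(f) in C{p,q} is {p^4 - 12*p^3 - 56*p^2*q - 44*p^2 - 112*p*q - 24*p - 48*q, p^3*q + 3*p^3 + 12*p^2*q + 8*p^2 + 20*p*q + 4*p + 8*q, -p/2 + q^2 - q}; counting standard monomials gives mu = 7. Corank 1: A-series; mu = 7 gives A_7.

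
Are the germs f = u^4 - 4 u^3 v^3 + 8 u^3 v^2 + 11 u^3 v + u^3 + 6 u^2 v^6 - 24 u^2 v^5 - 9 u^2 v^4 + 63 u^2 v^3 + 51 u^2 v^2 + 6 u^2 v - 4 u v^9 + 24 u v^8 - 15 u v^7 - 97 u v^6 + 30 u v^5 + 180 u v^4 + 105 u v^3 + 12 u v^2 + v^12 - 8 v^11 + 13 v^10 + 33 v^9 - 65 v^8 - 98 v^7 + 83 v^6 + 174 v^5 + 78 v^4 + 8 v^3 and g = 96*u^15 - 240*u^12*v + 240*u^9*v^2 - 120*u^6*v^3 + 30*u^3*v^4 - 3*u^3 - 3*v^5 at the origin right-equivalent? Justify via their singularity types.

The Hessian of f at 0 has rank 0. Corank 2; j^3 = (u + 2*v)^3 is a perfect cube, so E-series; the 4-jet and mu = 7 give E_7. The Hessian of g at 0 has rank 0. Corank 2; j^3 = -3*u^3 is a perfect cube, so E-series; the 5-jet and mu = 8 give E_8. f is E_7 but g is E_8, hence not right-equivalent.

No.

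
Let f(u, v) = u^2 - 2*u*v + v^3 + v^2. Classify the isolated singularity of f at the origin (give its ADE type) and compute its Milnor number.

Type A_2, Milnor number mu = 2.

The Hessian of f at 0 has rank 1. Corank 1: A-series; mu = 2 gives A_2.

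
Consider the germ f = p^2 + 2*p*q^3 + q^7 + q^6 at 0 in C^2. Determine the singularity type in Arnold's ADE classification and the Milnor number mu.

Type A_{6}, Milnor number mu = 6.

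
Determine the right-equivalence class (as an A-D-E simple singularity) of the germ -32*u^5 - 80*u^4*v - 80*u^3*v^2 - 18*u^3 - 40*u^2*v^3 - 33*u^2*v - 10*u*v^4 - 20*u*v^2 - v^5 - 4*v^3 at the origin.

The Hessian of f at 0 has rank 0. Corank 2; j^3 = -(2*u + v)*(3*u + 2*v)^2 has shape L^2 M (L != M), so D-series; mu = 6 gives D_6.

D6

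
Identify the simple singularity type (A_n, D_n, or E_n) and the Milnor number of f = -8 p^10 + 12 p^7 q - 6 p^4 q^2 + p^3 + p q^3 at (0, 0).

Type E7, Milnor number mu = 7.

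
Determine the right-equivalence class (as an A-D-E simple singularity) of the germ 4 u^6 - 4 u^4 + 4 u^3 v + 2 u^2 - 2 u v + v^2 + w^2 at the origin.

A1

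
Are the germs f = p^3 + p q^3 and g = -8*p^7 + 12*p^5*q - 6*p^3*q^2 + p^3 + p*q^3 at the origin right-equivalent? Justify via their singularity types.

Yes.

The Hessian of f at 0 has rank 0. Corank 2; j^3 = p^3 is a perfect cube, so E-series; the 4-jet and mu = 7 give E_7. The Hessian of g at 0 has rank 0. Corank 2; j^3 = p^3 is a perfect cube, so E-series; the 4-jet and mu = 7 give E_7. Both have type E_7, hence right-equivalent.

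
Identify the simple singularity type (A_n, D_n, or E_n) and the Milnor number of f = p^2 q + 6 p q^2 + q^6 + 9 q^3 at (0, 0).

The Hessian of f at 0 has rank 0. Corank 2; j^3 = q*(p + 3*q)^2 has shape L^2 M (L != M), so D-series; mu = 7 gives D_7.

Type D_7, Milnor number mu = 7.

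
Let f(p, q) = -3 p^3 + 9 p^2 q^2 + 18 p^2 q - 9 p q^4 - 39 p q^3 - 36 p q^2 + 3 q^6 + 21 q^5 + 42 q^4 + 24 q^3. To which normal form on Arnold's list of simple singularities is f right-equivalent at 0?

The Hessian of f at 0 is [[0, 0], [0, 0]] with rank 0, so corank 2. A Groebner basis of the Jacobian ideal J(f) in C{p,q} is {-p^2 + 4*p*q + q^4 - q^3/3 - 4*q^2, p^3 - 10*p^2 + 40*p*q - 34*q^3/3 - 40*q^2, p^2*q - 11*p^2/3 + 44*p*q/3 - 47*q^3/9 - 44*q^2/3, -p^2 + p*q^2 + 4*p*q - 7*q^3/3 - 4*q^2}; counting standard monomials gives mu = 7. Corank 2; j^3 = -3*(p - 2*q)^3 is a perfect cube, so E-series; the 4-jet and mu = 7 give E_7.

E7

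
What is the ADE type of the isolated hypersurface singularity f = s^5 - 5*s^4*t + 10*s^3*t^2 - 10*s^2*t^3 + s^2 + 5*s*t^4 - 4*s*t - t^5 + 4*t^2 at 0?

The Hessian of f at 0 is [[2, -4], [-4, 8]] with rank 1, so corank 1. A Groebner basis of the Jacobian ideal J(f) in C{s,t} is {t^4, s - 2*t}; counting standard monomials gives mu = 4. Corank 1: A-series; mu = 4 gives A_4.

A4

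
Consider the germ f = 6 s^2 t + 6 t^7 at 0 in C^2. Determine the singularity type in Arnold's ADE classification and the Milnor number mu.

The Hessian of f at 0 has rank 0. Corank 2; j^3 = 6*s^2*t has shape L^2 M (L != M), so D-series; mu = 8 gives D_8.

Type D8, Milnor number mu = 8.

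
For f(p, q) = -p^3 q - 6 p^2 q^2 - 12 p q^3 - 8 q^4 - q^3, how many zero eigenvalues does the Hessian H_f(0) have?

2

Hessian at 0 has rank 0.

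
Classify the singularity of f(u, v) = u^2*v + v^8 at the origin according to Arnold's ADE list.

D_9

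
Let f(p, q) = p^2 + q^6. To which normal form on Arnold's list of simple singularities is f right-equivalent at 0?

A5

The Hessian of f at 0 has rank 1. Corank 1: A-series; mu = 5 gives A_5.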